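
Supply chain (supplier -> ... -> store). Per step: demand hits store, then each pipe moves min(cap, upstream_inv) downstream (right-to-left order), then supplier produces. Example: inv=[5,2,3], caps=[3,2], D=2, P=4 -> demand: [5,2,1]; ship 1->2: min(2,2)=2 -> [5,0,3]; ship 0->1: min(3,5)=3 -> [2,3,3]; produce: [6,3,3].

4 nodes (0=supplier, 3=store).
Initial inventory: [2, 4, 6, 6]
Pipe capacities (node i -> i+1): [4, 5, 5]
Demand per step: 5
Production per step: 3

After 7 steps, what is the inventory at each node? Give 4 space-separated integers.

Step 1: demand=5,sold=5 ship[2->3]=5 ship[1->2]=4 ship[0->1]=2 prod=3 -> inv=[3 2 5 6]
Step 2: demand=5,sold=5 ship[2->3]=5 ship[1->2]=2 ship[0->1]=3 prod=3 -> inv=[3 3 2 6]
Step 3: demand=5,sold=5 ship[2->3]=2 ship[1->2]=3 ship[0->1]=3 prod=3 -> inv=[3 3 3 3]
Step 4: demand=5,sold=3 ship[2->3]=3 ship[1->2]=3 ship[0->1]=3 prod=3 -> inv=[3 3 3 3]
Step 5: demand=5,sold=3 ship[2->3]=3 ship[1->2]=3 ship[0->1]=3 prod=3 -> inv=[3 3 3 3]
Step 6: demand=5,sold=3 ship[2->3]=3 ship[1->2]=3 ship[0->1]=3 prod=3 -> inv=[3 3 3 3]
Step 7: demand=5,sold=3 ship[2->3]=3 ship[1->2]=3 ship[0->1]=3 prod=3 -> inv=[3 3 3 3]

3 3 3 3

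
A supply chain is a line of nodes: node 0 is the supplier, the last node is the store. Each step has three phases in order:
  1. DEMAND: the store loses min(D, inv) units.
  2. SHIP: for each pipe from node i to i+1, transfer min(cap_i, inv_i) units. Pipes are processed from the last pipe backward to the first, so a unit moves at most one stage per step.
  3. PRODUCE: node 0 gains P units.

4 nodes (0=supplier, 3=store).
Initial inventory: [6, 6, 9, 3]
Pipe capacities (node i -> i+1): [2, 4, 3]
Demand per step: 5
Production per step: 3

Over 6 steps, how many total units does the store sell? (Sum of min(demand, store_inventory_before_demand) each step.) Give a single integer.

Step 1: sold=3 (running total=3) -> [7 4 10 3]
Step 2: sold=3 (running total=6) -> [8 2 11 3]
Step 3: sold=3 (running total=9) -> [9 2 10 3]
Step 4: sold=3 (running total=12) -> [10 2 9 3]
Step 5: sold=3 (running total=15) -> [11 2 8 3]
Step 6: sold=3 (running total=18) -> [12 2 7 3]

Answer: 18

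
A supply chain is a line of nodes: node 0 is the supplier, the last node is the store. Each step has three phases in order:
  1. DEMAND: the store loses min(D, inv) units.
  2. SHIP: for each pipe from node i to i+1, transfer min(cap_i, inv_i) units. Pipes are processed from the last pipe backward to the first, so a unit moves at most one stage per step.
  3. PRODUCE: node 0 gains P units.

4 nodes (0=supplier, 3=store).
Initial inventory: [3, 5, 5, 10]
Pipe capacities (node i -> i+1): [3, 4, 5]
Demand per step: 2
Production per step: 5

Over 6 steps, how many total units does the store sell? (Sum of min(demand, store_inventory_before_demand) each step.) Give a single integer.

Answer: 12

Derivation:
Step 1: sold=2 (running total=2) -> [5 4 4 13]
Step 2: sold=2 (running total=4) -> [7 3 4 15]
Step 3: sold=2 (running total=6) -> [9 3 3 17]
Step 4: sold=2 (running total=8) -> [11 3 3 18]
Step 5: sold=2 (running total=10) -> [13 3 3 19]
Step 6: sold=2 (running total=12) -> [15 3 3 20]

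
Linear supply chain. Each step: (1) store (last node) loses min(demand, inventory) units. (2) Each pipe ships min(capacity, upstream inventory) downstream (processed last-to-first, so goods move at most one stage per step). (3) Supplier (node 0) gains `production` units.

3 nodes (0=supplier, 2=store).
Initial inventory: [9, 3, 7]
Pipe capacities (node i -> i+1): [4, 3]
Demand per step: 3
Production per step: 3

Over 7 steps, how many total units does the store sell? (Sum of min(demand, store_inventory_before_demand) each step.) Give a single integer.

Step 1: sold=3 (running total=3) -> [8 4 7]
Step 2: sold=3 (running total=6) -> [7 5 7]
Step 3: sold=3 (running total=9) -> [6 6 7]
Step 4: sold=3 (running total=12) -> [5 7 7]
Step 5: sold=3 (running total=15) -> [4 8 7]
Step 6: sold=3 (running total=18) -> [3 9 7]
Step 7: sold=3 (running total=21) -> [3 9 7]

Answer: 21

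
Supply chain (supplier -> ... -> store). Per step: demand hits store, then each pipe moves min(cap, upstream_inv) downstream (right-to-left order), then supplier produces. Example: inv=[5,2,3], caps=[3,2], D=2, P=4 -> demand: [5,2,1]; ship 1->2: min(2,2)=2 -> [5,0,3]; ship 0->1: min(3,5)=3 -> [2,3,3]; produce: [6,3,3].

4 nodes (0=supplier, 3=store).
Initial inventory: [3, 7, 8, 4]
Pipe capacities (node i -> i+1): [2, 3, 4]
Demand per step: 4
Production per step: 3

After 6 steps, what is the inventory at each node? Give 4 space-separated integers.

Step 1: demand=4,sold=4 ship[2->3]=4 ship[1->2]=3 ship[0->1]=2 prod=3 -> inv=[4 6 7 4]
Step 2: demand=4,sold=4 ship[2->3]=4 ship[1->2]=3 ship[0->1]=2 prod=3 -> inv=[5 5 6 4]
Step 3: demand=4,sold=4 ship[2->3]=4 ship[1->2]=3 ship[0->1]=2 prod=3 -> inv=[6 4 5 4]
Step 4: demand=4,sold=4 ship[2->3]=4 ship[1->2]=3 ship[0->1]=2 prod=3 -> inv=[7 3 4 4]
Step 5: demand=4,sold=4 ship[2->3]=4 ship[1->2]=3 ship[0->1]=2 prod=3 -> inv=[8 2 3 4]
Step 6: demand=4,sold=4 ship[2->3]=3 ship[1->2]=2 ship[0->1]=2 prod=3 -> inv=[9 2 2 3]

9 2 2 3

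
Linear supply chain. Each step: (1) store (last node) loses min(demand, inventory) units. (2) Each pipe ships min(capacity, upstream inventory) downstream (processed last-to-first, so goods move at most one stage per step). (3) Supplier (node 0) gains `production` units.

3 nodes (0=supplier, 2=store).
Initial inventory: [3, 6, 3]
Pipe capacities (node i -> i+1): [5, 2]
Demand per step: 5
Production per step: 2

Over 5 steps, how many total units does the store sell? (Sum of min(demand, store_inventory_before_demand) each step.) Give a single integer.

Answer: 11

Derivation:
Step 1: sold=3 (running total=3) -> [2 7 2]
Step 2: sold=2 (running total=5) -> [2 7 2]
Step 3: sold=2 (running total=7) -> [2 7 2]
Step 4: sold=2 (running total=9) -> [2 7 2]
Step 5: sold=2 (running total=11) -> [2 7 2]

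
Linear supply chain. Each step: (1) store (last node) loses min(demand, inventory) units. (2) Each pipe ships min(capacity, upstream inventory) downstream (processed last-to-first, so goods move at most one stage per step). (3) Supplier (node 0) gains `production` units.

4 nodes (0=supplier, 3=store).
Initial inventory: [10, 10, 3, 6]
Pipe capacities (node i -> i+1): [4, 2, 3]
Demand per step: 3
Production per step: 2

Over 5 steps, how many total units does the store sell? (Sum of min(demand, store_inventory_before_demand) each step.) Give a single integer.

Step 1: sold=3 (running total=3) -> [8 12 2 6]
Step 2: sold=3 (running total=6) -> [6 14 2 5]
Step 3: sold=3 (running total=9) -> [4 16 2 4]
Step 4: sold=3 (running total=12) -> [2 18 2 3]
Step 5: sold=3 (running total=15) -> [2 18 2 2]

Answer: 15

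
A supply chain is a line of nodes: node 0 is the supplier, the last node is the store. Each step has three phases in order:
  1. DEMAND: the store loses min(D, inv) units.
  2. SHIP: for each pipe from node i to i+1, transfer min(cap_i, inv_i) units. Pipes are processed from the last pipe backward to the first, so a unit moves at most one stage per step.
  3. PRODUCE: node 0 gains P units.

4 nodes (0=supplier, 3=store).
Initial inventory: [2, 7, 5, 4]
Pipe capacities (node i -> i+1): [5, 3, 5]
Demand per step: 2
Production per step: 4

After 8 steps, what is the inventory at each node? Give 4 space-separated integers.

Step 1: demand=2,sold=2 ship[2->3]=5 ship[1->2]=3 ship[0->1]=2 prod=4 -> inv=[4 6 3 7]
Step 2: demand=2,sold=2 ship[2->3]=3 ship[1->2]=3 ship[0->1]=4 prod=4 -> inv=[4 7 3 8]
Step 3: demand=2,sold=2 ship[2->3]=3 ship[1->2]=3 ship[0->1]=4 prod=4 -> inv=[4 8 3 9]
Step 4: demand=2,sold=2 ship[2->3]=3 ship[1->2]=3 ship[0->1]=4 prod=4 -> inv=[4 9 3 10]
Step 5: demand=2,sold=2 ship[2->3]=3 ship[1->2]=3 ship[0->1]=4 prod=4 -> inv=[4 10 3 11]
Step 6: demand=2,sold=2 ship[2->3]=3 ship[1->2]=3 ship[0->1]=4 prod=4 -> inv=[4 11 3 12]
Step 7: demand=2,sold=2 ship[2->3]=3 ship[1->2]=3 ship[0->1]=4 prod=4 -> inv=[4 12 3 13]
Step 8: demand=2,sold=2 ship[2->3]=3 ship[1->2]=3 ship[0->1]=4 prod=4 -> inv=[4 13 3 14]

4 13 3 14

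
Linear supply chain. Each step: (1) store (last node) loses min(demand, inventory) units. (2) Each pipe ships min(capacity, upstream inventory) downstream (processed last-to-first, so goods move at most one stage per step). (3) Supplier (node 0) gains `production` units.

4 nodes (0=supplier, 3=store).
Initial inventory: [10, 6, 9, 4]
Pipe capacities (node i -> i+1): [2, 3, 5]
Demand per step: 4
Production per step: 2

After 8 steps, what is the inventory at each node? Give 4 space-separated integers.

Step 1: demand=4,sold=4 ship[2->3]=5 ship[1->2]=3 ship[0->1]=2 prod=2 -> inv=[10 5 7 5]
Step 2: demand=4,sold=4 ship[2->3]=5 ship[1->2]=3 ship[0->1]=2 prod=2 -> inv=[10 4 5 6]
Step 3: demand=4,sold=4 ship[2->3]=5 ship[1->2]=3 ship[0->1]=2 prod=2 -> inv=[10 3 3 7]
Step 4: demand=4,sold=4 ship[2->3]=3 ship[1->2]=3 ship[0->1]=2 prod=2 -> inv=[10 2 3 6]
Step 5: demand=4,sold=4 ship[2->3]=3 ship[1->2]=2 ship[0->1]=2 prod=2 -> inv=[10 2 2 5]
Step 6: demand=4,sold=4 ship[2->3]=2 ship[1->2]=2 ship[0->1]=2 prod=2 -> inv=[10 2 2 3]
Step 7: demand=4,sold=3 ship[2->3]=2 ship[1->2]=2 ship[0->1]=2 prod=2 -> inv=[10 2 2 2]
Step 8: demand=4,sold=2 ship[2->3]=2 ship[1->2]=2 ship[0->1]=2 prod=2 -> inv=[10 2 2 2]

10 2 2 2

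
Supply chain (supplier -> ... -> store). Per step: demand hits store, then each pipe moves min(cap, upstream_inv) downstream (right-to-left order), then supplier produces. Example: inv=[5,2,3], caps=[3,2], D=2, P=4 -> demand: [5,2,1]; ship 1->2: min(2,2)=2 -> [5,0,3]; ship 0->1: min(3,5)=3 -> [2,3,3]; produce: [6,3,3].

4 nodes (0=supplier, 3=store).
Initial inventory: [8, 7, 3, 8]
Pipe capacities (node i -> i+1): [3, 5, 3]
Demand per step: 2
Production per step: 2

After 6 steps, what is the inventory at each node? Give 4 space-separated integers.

Step 1: demand=2,sold=2 ship[2->3]=3 ship[1->2]=5 ship[0->1]=3 prod=2 -> inv=[7 5 5 9]
Step 2: demand=2,sold=2 ship[2->3]=3 ship[1->2]=5 ship[0->1]=3 prod=2 -> inv=[6 3 7 10]
Step 3: demand=2,sold=2 ship[2->3]=3 ship[1->2]=3 ship[0->1]=3 prod=2 -> inv=[5 3 7 11]
Step 4: demand=2,sold=2 ship[2->3]=3 ship[1->2]=3 ship[0->1]=3 prod=2 -> inv=[4 3 7 12]
Step 5: demand=2,sold=2 ship[2->3]=3 ship[1->2]=3 ship[0->1]=3 prod=2 -> inv=[3 3 7 13]
Step 6: demand=2,sold=2 ship[2->3]=3 ship[1->2]=3 ship[0->1]=3 prod=2 -> inv=[2 3 7 14]

2 3 7 14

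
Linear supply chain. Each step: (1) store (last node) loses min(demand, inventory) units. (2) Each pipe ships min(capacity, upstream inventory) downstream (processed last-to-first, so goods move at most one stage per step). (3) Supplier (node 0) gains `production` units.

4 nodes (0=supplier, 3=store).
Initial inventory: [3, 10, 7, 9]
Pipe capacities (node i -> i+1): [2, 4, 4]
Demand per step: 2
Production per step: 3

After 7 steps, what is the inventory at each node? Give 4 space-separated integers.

Step 1: demand=2,sold=2 ship[2->3]=4 ship[1->2]=4 ship[0->1]=2 prod=3 -> inv=[4 8 7 11]
Step 2: demand=2,sold=2 ship[2->3]=4 ship[1->2]=4 ship[0->1]=2 prod=3 -> inv=[5 6 7 13]
Step 3: demand=2,sold=2 ship[2->3]=4 ship[1->2]=4 ship[0->1]=2 prod=3 -> inv=[6 4 7 15]
Step 4: demand=2,sold=2 ship[2->3]=4 ship[1->2]=4 ship[0->1]=2 prod=3 -> inv=[7 2 7 17]
Step 5: demand=2,sold=2 ship[2->3]=4 ship[1->2]=2 ship[0->1]=2 prod=3 -> inv=[8 2 5 19]
Step 6: demand=2,sold=2 ship[2->3]=4 ship[1->2]=2 ship[0->1]=2 prod=3 -> inv=[9 2 3 21]
Step 7: demand=2,sold=2 ship[2->3]=3 ship[1->2]=2 ship[0->1]=2 prod=3 -> inv=[10 2 2 22]

10 2 2 22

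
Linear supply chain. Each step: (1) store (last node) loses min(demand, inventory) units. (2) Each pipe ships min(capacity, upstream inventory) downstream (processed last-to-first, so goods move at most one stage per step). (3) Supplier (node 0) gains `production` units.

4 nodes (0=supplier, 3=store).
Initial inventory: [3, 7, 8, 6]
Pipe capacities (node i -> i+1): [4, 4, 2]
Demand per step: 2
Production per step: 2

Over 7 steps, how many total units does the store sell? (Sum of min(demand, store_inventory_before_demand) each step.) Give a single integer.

Answer: 14

Derivation:
Step 1: sold=2 (running total=2) -> [2 6 10 6]
Step 2: sold=2 (running total=4) -> [2 4 12 6]
Step 3: sold=2 (running total=6) -> [2 2 14 6]
Step 4: sold=2 (running total=8) -> [2 2 14 6]
Step 5: sold=2 (running total=10) -> [2 2 14 6]
Step 6: sold=2 (running total=12) -> [2 2 14 6]
Step 7: sold=2 (running total=14) -> [2 2 14 6]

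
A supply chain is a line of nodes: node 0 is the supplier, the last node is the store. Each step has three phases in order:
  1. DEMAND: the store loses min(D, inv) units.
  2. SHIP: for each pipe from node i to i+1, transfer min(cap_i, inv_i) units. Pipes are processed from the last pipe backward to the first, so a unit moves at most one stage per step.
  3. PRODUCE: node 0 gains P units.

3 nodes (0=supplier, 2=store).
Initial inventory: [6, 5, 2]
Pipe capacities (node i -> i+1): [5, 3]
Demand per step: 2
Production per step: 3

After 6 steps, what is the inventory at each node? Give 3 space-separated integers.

Step 1: demand=2,sold=2 ship[1->2]=3 ship[0->1]=5 prod=3 -> inv=[4 7 3]
Step 2: demand=2,sold=2 ship[1->2]=3 ship[0->1]=4 prod=3 -> inv=[3 8 4]
Step 3: demand=2,sold=2 ship[1->2]=3 ship[0->1]=3 prod=3 -> inv=[3 8 5]
Step 4: demand=2,sold=2 ship[1->2]=3 ship[0->1]=3 prod=3 -> inv=[3 8 6]
Step 5: demand=2,sold=2 ship[1->2]=3 ship[0->1]=3 prod=3 -> inv=[3 8 7]
Step 6: demand=2,sold=2 ship[1->2]=3 ship[0->1]=3 prod=3 -> inv=[3 8 8]

3 8 8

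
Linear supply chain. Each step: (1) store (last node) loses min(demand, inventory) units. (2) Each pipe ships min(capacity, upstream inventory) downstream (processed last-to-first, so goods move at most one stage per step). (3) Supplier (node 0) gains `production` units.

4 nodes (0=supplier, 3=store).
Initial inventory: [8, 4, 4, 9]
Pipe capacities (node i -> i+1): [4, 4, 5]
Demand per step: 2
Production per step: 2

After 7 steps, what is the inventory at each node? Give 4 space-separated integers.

Step 1: demand=2,sold=2 ship[2->3]=4 ship[1->2]=4 ship[0->1]=4 prod=2 -> inv=[6 4 4 11]
Step 2: demand=2,sold=2 ship[2->3]=4 ship[1->2]=4 ship[0->1]=4 prod=2 -> inv=[4 4 4 13]
Step 3: demand=2,sold=2 ship[2->3]=4 ship[1->2]=4 ship[0->1]=4 prod=2 -> inv=[2 4 4 15]
Step 4: demand=2,sold=2 ship[2->3]=4 ship[1->2]=4 ship[0->1]=2 prod=2 -> inv=[2 2 4 17]
Step 5: demand=2,sold=2 ship[2->3]=4 ship[1->2]=2 ship[0->1]=2 prod=2 -> inv=[2 2 2 19]
Step 6: demand=2,sold=2 ship[2->3]=2 ship[1->2]=2 ship[0->1]=2 prod=2 -> inv=[2 2 2 19]
Step 7: demand=2,sold=2 ship[2->3]=2 ship[1->2]=2 ship[0->1]=2 prod=2 -> inv=[2 2 2 19]

2 2 2 19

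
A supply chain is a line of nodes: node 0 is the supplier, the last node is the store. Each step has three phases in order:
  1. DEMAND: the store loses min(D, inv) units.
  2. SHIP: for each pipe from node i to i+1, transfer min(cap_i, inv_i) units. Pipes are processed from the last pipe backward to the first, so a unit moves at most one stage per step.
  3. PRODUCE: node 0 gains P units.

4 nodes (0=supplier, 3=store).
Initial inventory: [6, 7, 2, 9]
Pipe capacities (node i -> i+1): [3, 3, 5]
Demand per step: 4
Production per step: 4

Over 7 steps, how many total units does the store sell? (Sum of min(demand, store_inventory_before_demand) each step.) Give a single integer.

Step 1: sold=4 (running total=4) -> [7 7 3 7]
Step 2: sold=4 (running total=8) -> [8 7 3 6]
Step 3: sold=4 (running total=12) -> [9 7 3 5]
Step 4: sold=4 (running total=16) -> [10 7 3 4]
Step 5: sold=4 (running total=20) -> [11 7 3 3]
Step 6: sold=3 (running total=23) -> [12 7 3 3]
Step 7: sold=3 (running total=26) -> [13 7 3 3]

Answer: 26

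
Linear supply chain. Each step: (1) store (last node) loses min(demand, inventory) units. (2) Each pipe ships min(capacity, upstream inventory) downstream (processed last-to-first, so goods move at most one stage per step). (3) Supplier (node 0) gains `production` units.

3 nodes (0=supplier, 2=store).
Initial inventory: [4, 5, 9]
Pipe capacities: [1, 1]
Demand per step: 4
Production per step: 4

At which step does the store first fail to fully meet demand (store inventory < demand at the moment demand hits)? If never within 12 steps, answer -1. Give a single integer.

Step 1: demand=4,sold=4 ship[1->2]=1 ship[0->1]=1 prod=4 -> [7 5 6]
Step 2: demand=4,sold=4 ship[1->2]=1 ship[0->1]=1 prod=4 -> [10 5 3]
Step 3: demand=4,sold=3 ship[1->2]=1 ship[0->1]=1 prod=4 -> [13 5 1]
Step 4: demand=4,sold=1 ship[1->2]=1 ship[0->1]=1 prod=4 -> [16 5 1]
Step 5: demand=4,sold=1 ship[1->2]=1 ship[0->1]=1 prod=4 -> [19 5 1]
Step 6: demand=4,sold=1 ship[1->2]=1 ship[0->1]=1 prod=4 -> [22 5 1]
Step 7: demand=4,sold=1 ship[1->2]=1 ship[0->1]=1 prod=4 -> [25 5 1]
Step 8: demand=4,sold=1 ship[1->2]=1 ship[0->1]=1 prod=4 -> [28 5 1]
Step 9: demand=4,sold=1 ship[1->2]=1 ship[0->1]=1 prod=4 -> [31 5 1]
Step 10: demand=4,sold=1 ship[1->2]=1 ship[0->1]=1 prod=4 -> [34 5 1]
Step 11: demand=4,sold=1 ship[1->2]=1 ship[0->1]=1 prod=4 -> [37 5 1]
Step 12: demand=4,sold=1 ship[1->2]=1 ship[0->1]=1 prod=4 -> [40 5 1]
First stockout at step 3

3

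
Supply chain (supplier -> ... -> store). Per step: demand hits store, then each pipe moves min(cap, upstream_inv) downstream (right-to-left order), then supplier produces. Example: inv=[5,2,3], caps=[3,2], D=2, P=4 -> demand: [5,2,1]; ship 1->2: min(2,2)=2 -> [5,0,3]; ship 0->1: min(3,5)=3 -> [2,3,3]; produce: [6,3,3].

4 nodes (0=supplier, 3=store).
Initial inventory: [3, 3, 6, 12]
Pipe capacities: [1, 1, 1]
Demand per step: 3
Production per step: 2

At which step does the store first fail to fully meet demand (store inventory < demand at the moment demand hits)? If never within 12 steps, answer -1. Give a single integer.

Step 1: demand=3,sold=3 ship[2->3]=1 ship[1->2]=1 ship[0->1]=1 prod=2 -> [4 3 6 10]
Step 2: demand=3,sold=3 ship[2->3]=1 ship[1->2]=1 ship[0->1]=1 prod=2 -> [5 3 6 8]
Step 3: demand=3,sold=3 ship[2->3]=1 ship[1->2]=1 ship[0->1]=1 prod=2 -> [6 3 6 6]
Step 4: demand=3,sold=3 ship[2->3]=1 ship[1->2]=1 ship[0->1]=1 prod=2 -> [7 3 6 4]
Step 5: demand=3,sold=3 ship[2->3]=1 ship[1->2]=1 ship[0->1]=1 prod=2 -> [8 3 6 2]
Step 6: demand=3,sold=2 ship[2->3]=1 ship[1->2]=1 ship[0->1]=1 prod=2 -> [9 3 6 1]
Step 7: demand=3,sold=1 ship[2->3]=1 ship[1->2]=1 ship[0->1]=1 prod=2 -> [10 3 6 1]
Step 8: demand=3,sold=1 ship[2->3]=1 ship[1->2]=1 ship[0->1]=1 prod=2 -> [11 3 6 1]
Step 9: demand=3,sold=1 ship[2->3]=1 ship[1->2]=1 ship[0->1]=1 prod=2 -> [12 3 6 1]
Step 10: demand=3,sold=1 ship[2->3]=1 ship[1->2]=1 ship[0->1]=1 prod=2 -> [13 3 6 1]
Step 11: demand=3,sold=1 ship[2->3]=1 ship[1->2]=1 ship[0->1]=1 prod=2 -> [14 3 6 1]
Step 12: demand=3,sold=1 ship[2->3]=1 ship[1->2]=1 ship[0->1]=1 prod=2 -> [15 3 6 1]
First stockout at step 6

6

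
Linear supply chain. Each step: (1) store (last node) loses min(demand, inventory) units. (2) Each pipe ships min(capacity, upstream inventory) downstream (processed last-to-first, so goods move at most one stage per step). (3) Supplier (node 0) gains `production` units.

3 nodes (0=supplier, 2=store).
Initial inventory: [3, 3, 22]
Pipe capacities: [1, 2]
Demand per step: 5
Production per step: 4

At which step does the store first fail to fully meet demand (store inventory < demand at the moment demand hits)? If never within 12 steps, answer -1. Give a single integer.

Step 1: demand=5,sold=5 ship[1->2]=2 ship[0->1]=1 prod=4 -> [6 2 19]
Step 2: demand=5,sold=5 ship[1->2]=2 ship[0->1]=1 prod=4 -> [9 1 16]
Step 3: demand=5,sold=5 ship[1->2]=1 ship[0->1]=1 prod=4 -> [12 1 12]
Step 4: demand=5,sold=5 ship[1->2]=1 ship[0->1]=1 prod=4 -> [15 1 8]
Step 5: demand=5,sold=5 ship[1->2]=1 ship[0->1]=1 prod=4 -> [18 1 4]
Step 6: demand=5,sold=4 ship[1->2]=1 ship[0->1]=1 prod=4 -> [21 1 1]
Step 7: demand=5,sold=1 ship[1->2]=1 ship[0->1]=1 prod=4 -> [24 1 1]
Step 8: demand=5,sold=1 ship[1->2]=1 ship[0->1]=1 prod=4 -> [27 1 1]
Step 9: demand=5,sold=1 ship[1->2]=1 ship[0->1]=1 prod=4 -> [30 1 1]
Step 10: demand=5,sold=1 ship[1->2]=1 ship[0->1]=1 prod=4 -> [33 1 1]
Step 11: demand=5,sold=1 ship[1->2]=1 ship[0->1]=1 prod=4 -> [36 1 1]
Step 12: demand=5,sold=1 ship[1->2]=1 ship[0->1]=1 prod=4 -> [39 1 1]
First stockout at step 6

6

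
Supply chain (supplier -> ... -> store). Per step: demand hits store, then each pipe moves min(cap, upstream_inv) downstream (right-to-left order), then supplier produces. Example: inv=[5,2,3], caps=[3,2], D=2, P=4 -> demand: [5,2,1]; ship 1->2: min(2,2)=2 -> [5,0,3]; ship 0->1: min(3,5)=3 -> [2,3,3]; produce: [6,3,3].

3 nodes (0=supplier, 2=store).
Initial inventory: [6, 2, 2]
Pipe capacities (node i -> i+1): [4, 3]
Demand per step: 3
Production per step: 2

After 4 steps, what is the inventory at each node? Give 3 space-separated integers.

Step 1: demand=3,sold=2 ship[1->2]=2 ship[0->1]=4 prod=2 -> inv=[4 4 2]
Step 2: demand=3,sold=2 ship[1->2]=3 ship[0->1]=4 prod=2 -> inv=[2 5 3]
Step 3: demand=3,sold=3 ship[1->2]=3 ship[0->1]=2 prod=2 -> inv=[2 4 3]
Step 4: demand=3,sold=3 ship[1->2]=3 ship[0->1]=2 prod=2 -> inv=[2 3 3]

2 3 3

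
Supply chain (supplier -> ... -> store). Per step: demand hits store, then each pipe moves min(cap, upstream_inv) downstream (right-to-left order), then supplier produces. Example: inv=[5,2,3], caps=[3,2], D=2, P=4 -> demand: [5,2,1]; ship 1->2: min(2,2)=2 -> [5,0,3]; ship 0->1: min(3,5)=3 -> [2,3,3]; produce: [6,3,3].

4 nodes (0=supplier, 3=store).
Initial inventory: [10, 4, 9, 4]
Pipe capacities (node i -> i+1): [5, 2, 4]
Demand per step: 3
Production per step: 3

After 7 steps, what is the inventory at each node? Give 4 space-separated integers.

Step 1: demand=3,sold=3 ship[2->3]=4 ship[1->2]=2 ship[0->1]=5 prod=3 -> inv=[8 7 7 5]
Step 2: demand=3,sold=3 ship[2->3]=4 ship[1->2]=2 ship[0->1]=5 prod=3 -> inv=[6 10 5 6]
Step 3: demand=3,sold=3 ship[2->3]=4 ship[1->2]=2 ship[0->1]=5 prod=3 -> inv=[4 13 3 7]
Step 4: demand=3,sold=3 ship[2->3]=3 ship[1->2]=2 ship[0->1]=4 prod=3 -> inv=[3 15 2 7]
Step 5: demand=3,sold=3 ship[2->3]=2 ship[1->2]=2 ship[0->1]=3 prod=3 -> inv=[3 16 2 6]
Step 6: demand=3,sold=3 ship[2->3]=2 ship[1->2]=2 ship[0->1]=3 prod=3 -> inv=[3 17 2 5]
Step 7: demand=3,sold=3 ship[2->3]=2 ship[1->2]=2 ship[0->1]=3 prod=3 -> inv=[3 18 2 4]

3 18 2 4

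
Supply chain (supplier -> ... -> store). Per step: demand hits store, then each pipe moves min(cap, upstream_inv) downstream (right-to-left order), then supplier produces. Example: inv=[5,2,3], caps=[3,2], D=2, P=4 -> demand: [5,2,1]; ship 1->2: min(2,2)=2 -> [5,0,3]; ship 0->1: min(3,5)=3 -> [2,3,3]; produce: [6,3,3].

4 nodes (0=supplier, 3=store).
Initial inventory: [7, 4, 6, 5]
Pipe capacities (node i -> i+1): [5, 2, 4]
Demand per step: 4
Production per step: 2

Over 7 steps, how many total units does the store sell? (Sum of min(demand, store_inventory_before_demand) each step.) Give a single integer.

Step 1: sold=4 (running total=4) -> [4 7 4 5]
Step 2: sold=4 (running total=8) -> [2 9 2 5]
Step 3: sold=4 (running total=12) -> [2 9 2 3]
Step 4: sold=3 (running total=15) -> [2 9 2 2]
Step 5: sold=2 (running total=17) -> [2 9 2 2]
Step 6: sold=2 (running total=19) -> [2 9 2 2]
Step 7: sold=2 (running total=21) -> [2 9 2 2]

Answer: 21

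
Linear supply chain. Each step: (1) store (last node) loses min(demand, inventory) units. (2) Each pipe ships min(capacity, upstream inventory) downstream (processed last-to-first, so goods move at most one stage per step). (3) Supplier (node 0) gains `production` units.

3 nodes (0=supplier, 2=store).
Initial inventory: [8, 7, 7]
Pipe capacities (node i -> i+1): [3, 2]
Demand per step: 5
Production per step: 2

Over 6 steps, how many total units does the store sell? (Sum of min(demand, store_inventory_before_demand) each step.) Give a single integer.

Answer: 17

Derivation:
Step 1: sold=5 (running total=5) -> [7 8 4]
Step 2: sold=4 (running total=9) -> [6 9 2]
Step 3: sold=2 (running total=11) -> [5 10 2]
Step 4: sold=2 (running total=13) -> [4 11 2]
Step 5: sold=2 (running total=15) -> [3 12 2]
Step 6: sold=2 (running total=17) -> [2 13 2]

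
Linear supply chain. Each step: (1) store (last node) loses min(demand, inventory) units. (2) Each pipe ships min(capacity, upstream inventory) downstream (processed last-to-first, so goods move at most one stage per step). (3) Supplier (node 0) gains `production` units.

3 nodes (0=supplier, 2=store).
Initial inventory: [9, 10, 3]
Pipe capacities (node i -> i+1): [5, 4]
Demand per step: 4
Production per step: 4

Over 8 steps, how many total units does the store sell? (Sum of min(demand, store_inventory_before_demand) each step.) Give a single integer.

Answer: 31

Derivation:
Step 1: sold=3 (running total=3) -> [8 11 4]
Step 2: sold=4 (running total=7) -> [7 12 4]
Step 3: sold=4 (running total=11) -> [6 13 4]
Step 4: sold=4 (running total=15) -> [5 14 4]
Step 5: sold=4 (running total=19) -> [4 15 4]
Step 6: sold=4 (running total=23) -> [4 15 4]
Step 7: sold=4 (running total=27) -> [4 15 4]
Step 8: sold=4 (running total=31) -> [4 15 4]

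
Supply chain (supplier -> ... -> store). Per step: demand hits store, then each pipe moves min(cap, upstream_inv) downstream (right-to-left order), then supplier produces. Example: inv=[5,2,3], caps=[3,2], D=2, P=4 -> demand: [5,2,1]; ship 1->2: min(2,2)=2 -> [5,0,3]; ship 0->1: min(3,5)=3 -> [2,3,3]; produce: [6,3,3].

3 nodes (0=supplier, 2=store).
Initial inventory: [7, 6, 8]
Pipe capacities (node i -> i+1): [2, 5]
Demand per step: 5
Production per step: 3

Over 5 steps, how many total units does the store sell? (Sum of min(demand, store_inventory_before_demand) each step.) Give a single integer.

Step 1: sold=5 (running total=5) -> [8 3 8]
Step 2: sold=5 (running total=10) -> [9 2 6]
Step 3: sold=5 (running total=15) -> [10 2 3]
Step 4: sold=3 (running total=18) -> [11 2 2]
Step 5: sold=2 (running total=20) -> [12 2 2]

Answer: 20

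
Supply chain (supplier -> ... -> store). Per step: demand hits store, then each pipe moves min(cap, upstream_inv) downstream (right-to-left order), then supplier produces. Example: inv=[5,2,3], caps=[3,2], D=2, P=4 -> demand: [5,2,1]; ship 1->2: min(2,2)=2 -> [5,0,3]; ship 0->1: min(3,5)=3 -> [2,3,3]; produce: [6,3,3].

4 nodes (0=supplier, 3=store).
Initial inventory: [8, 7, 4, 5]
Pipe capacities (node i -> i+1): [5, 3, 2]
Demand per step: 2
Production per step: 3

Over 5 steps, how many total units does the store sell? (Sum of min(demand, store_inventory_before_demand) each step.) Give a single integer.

Step 1: sold=2 (running total=2) -> [6 9 5 5]
Step 2: sold=2 (running total=4) -> [4 11 6 5]
Step 3: sold=2 (running total=6) -> [3 12 7 5]
Step 4: sold=2 (running total=8) -> [3 12 8 5]
Step 5: sold=2 (running total=10) -> [3 12 9 5]

Answer: 10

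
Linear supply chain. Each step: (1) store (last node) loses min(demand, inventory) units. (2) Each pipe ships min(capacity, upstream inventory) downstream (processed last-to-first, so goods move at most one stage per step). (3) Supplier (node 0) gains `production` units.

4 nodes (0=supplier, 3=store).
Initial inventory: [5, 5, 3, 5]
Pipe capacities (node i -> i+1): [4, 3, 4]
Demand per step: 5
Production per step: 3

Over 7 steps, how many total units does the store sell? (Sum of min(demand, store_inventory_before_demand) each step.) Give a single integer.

Answer: 23

Derivation:
Step 1: sold=5 (running total=5) -> [4 6 3 3]
Step 2: sold=3 (running total=8) -> [3 7 3 3]
Step 3: sold=3 (running total=11) -> [3 7 3 3]
Step 4: sold=3 (running total=14) -> [3 7 3 3]
Step 5: sold=3 (running total=17) -> [3 7 3 3]
Step 6: sold=3 (running total=20) -> [3 7 3 3]
Step 7: sold=3 (running total=23) -> [3 7 3 3]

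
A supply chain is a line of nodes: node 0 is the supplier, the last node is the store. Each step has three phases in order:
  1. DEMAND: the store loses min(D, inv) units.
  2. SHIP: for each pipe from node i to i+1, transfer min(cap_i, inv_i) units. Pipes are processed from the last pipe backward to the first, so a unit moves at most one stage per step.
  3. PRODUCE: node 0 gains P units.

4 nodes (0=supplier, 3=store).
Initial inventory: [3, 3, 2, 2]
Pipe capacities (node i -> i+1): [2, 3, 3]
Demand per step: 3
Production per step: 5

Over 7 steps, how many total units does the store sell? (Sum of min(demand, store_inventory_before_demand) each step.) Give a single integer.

Step 1: sold=2 (running total=2) -> [6 2 3 2]
Step 2: sold=2 (running total=4) -> [9 2 2 3]
Step 3: sold=3 (running total=7) -> [12 2 2 2]
Step 4: sold=2 (running total=9) -> [15 2 2 2]
Step 5: sold=2 (running total=11) -> [18 2 2 2]
Step 6: sold=2 (running total=13) -> [21 2 2 2]
Step 7: sold=2 (running total=15) -> [24 2 2 2]

Answer: 15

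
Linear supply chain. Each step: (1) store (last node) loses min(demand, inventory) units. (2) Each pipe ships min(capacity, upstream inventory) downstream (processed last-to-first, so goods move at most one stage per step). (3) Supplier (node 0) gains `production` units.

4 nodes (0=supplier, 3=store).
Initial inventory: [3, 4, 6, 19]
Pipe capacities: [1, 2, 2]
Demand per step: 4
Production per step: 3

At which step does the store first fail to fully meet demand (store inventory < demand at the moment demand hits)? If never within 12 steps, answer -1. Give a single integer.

Step 1: demand=4,sold=4 ship[2->3]=2 ship[1->2]=2 ship[0->1]=1 prod=3 -> [5 3 6 17]
Step 2: demand=4,sold=4 ship[2->3]=2 ship[1->2]=2 ship[0->1]=1 prod=3 -> [7 2 6 15]
Step 3: demand=4,sold=4 ship[2->3]=2 ship[1->2]=2 ship[0->1]=1 prod=3 -> [9 1 6 13]
Step 4: demand=4,sold=4 ship[2->3]=2 ship[1->2]=1 ship[0->1]=1 prod=3 -> [11 1 5 11]
Step 5: demand=4,sold=4 ship[2->3]=2 ship[1->2]=1 ship[0->1]=1 prod=3 -> [13 1 4 9]
Step 6: demand=4,sold=4 ship[2->3]=2 ship[1->2]=1 ship[0->1]=1 prod=3 -> [15 1 3 7]
Step 7: demand=4,sold=4 ship[2->3]=2 ship[1->2]=1 ship[0->1]=1 prod=3 -> [17 1 2 5]
Step 8: demand=4,sold=4 ship[2->3]=2 ship[1->2]=1 ship[0->1]=1 prod=3 -> [19 1 1 3]
Step 9: demand=4,sold=3 ship[2->3]=1 ship[1->2]=1 ship[0->1]=1 prod=3 -> [21 1 1 1]
Step 10: demand=4,sold=1 ship[2->3]=1 ship[1->2]=1 ship[0->1]=1 prod=3 -> [23 1 1 1]
Step 11: demand=4,sold=1 ship[2->3]=1 ship[1->2]=1 ship[0->1]=1 prod=3 -> [25 1 1 1]
Step 12: demand=4,sold=1 ship[2->3]=1 ship[1->2]=1 ship[0->1]=1 prod=3 -> [27 1 1 1]
First stockout at step 9

9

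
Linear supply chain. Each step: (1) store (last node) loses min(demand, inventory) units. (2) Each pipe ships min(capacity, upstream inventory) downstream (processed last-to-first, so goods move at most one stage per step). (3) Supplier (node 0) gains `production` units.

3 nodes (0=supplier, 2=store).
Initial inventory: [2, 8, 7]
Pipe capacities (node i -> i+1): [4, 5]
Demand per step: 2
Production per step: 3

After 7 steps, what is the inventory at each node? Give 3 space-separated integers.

Step 1: demand=2,sold=2 ship[1->2]=5 ship[0->1]=2 prod=3 -> inv=[3 5 10]
Step 2: demand=2,sold=2 ship[1->2]=5 ship[0->1]=3 prod=3 -> inv=[3 3 13]
Step 3: demand=2,sold=2 ship[1->2]=3 ship[0->1]=3 prod=3 -> inv=[3 3 14]
Step 4: demand=2,sold=2 ship[1->2]=3 ship[0->1]=3 prod=3 -> inv=[3 3 15]
Step 5: demand=2,sold=2 ship[1->2]=3 ship[0->1]=3 prod=3 -> inv=[3 3 16]
Step 6: demand=2,sold=2 ship[1->2]=3 ship[0->1]=3 prod=3 -> inv=[3 3 17]
Step 7: demand=2,sold=2 ship[1->2]=3 ship[0->1]=3 prod=3 -> inv=[3 3 18]

3 3 18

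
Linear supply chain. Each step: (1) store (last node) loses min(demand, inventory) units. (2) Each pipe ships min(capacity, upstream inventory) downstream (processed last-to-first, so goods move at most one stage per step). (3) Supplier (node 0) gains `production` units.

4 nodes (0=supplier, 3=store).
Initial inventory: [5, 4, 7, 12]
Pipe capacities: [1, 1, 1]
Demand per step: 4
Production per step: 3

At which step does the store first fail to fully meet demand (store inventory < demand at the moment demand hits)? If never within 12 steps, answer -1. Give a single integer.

Step 1: demand=4,sold=4 ship[2->3]=1 ship[1->2]=1 ship[0->1]=1 prod=3 -> [7 4 7 9]
Step 2: demand=4,sold=4 ship[2->3]=1 ship[1->2]=1 ship[0->1]=1 prod=3 -> [9 4 7 6]
Step 3: demand=4,sold=4 ship[2->3]=1 ship[1->2]=1 ship[0->1]=1 prod=3 -> [11 4 7 3]
Step 4: demand=4,sold=3 ship[2->3]=1 ship[1->2]=1 ship[0->1]=1 prod=3 -> [13 4 7 1]
Step 5: demand=4,sold=1 ship[2->3]=1 ship[1->2]=1 ship[0->1]=1 prod=3 -> [15 4 7 1]
Step 6: demand=4,sold=1 ship[2->3]=1 ship[1->2]=1 ship[0->1]=1 prod=3 -> [17 4 7 1]
Step 7: demand=4,sold=1 ship[2->3]=1 ship[1->2]=1 ship[0->1]=1 prod=3 -> [19 4 7 1]
Step 8: demand=4,sold=1 ship[2->3]=1 ship[1->2]=1 ship[0->1]=1 prod=3 -> [21 4 7 1]
Step 9: demand=4,sold=1 ship[2->3]=1 ship[1->2]=1 ship[0->1]=1 prod=3 -> [23 4 7 1]
Step 10: demand=4,sold=1 ship[2->3]=1 ship[1->2]=1 ship[0->1]=1 prod=3 -> [25 4 7 1]
Step 11: demand=4,sold=1 ship[2->3]=1 ship[1->2]=1 ship[0->1]=1 prod=3 -> [27 4 7 1]
Step 12: demand=4,sold=1 ship[2->3]=1 ship[1->2]=1 ship[0->1]=1 prod=3 -> [29 4 7 1]
First stockout at step 4

4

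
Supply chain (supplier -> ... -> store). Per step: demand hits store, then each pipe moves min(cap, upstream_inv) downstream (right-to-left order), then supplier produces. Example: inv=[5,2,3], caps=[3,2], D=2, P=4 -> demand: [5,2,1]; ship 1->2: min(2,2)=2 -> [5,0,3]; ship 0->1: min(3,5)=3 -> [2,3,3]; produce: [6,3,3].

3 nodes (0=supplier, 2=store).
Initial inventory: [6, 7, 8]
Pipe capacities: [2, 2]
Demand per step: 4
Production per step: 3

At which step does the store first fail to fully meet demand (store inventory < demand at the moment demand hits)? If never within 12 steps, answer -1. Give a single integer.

Step 1: demand=4,sold=4 ship[1->2]=2 ship[0->1]=2 prod=3 -> [7 7 6]
Step 2: demand=4,sold=4 ship[1->2]=2 ship[0->1]=2 prod=3 -> [8 7 4]
Step 3: demand=4,sold=4 ship[1->2]=2 ship[0->1]=2 prod=3 -> [9 7 2]
Step 4: demand=4,sold=2 ship[1->2]=2 ship[0->1]=2 prod=3 -> [10 7 2]
Step 5: demand=4,sold=2 ship[1->2]=2 ship[0->1]=2 prod=3 -> [11 7 2]
Step 6: demand=4,sold=2 ship[1->2]=2 ship[0->1]=2 prod=3 -> [12 7 2]
Step 7: demand=4,sold=2 ship[1->2]=2 ship[0->1]=2 prod=3 -> [13 7 2]
Step 8: demand=4,sold=2 ship[1->2]=2 ship[0->1]=2 prod=3 -> [14 7 2]
Step 9: demand=4,sold=2 ship[1->2]=2 ship[0->1]=2 prod=3 -> [15 7 2]
Step 10: demand=4,sold=2 ship[1->2]=2 ship[0->1]=2 prod=3 -> [16 7 2]
Step 11: demand=4,sold=2 ship[1->2]=2 ship[0->1]=2 prod=3 -> [17 7 2]
Step 12: demand=4,sold=2 ship[1->2]=2 ship[0->1]=2 prod=3 -> [18 7 2]
First stockout at step 4

4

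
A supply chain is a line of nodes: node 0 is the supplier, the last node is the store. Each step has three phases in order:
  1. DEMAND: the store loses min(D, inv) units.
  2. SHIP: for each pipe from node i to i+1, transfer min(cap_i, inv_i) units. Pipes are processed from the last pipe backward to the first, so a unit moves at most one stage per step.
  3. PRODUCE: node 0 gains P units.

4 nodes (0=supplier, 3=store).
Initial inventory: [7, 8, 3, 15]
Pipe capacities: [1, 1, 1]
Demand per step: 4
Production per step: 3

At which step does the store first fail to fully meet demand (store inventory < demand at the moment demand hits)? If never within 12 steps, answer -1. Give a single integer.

Step 1: demand=4,sold=4 ship[2->3]=1 ship[1->2]=1 ship[0->1]=1 prod=3 -> [9 8 3 12]
Step 2: demand=4,sold=4 ship[2->3]=1 ship[1->2]=1 ship[0->1]=1 prod=3 -> [11 8 3 9]
Step 3: demand=4,sold=4 ship[2->3]=1 ship[1->2]=1 ship[0->1]=1 prod=3 -> [13 8 3 6]
Step 4: demand=4,sold=4 ship[2->3]=1 ship[1->2]=1 ship[0->1]=1 prod=3 -> [15 8 3 3]
Step 5: demand=4,sold=3 ship[2->3]=1 ship[1->2]=1 ship[0->1]=1 prod=3 -> [17 8 3 1]
Step 6: demand=4,sold=1 ship[2->3]=1 ship[1->2]=1 ship[0->1]=1 prod=3 -> [19 8 3 1]
Step 7: demand=4,sold=1 ship[2->3]=1 ship[1->2]=1 ship[0->1]=1 prod=3 -> [21 8 3 1]
Step 8: demand=4,sold=1 ship[2->3]=1 ship[1->2]=1 ship[0->1]=1 prod=3 -> [23 8 3 1]
Step 9: demand=4,sold=1 ship[2->3]=1 ship[1->2]=1 ship[0->1]=1 prod=3 -> [25 8 3 1]
Step 10: demand=4,sold=1 ship[2->3]=1 ship[1->2]=1 ship[0->1]=1 prod=3 -> [27 8 3 1]
Step 11: demand=4,sold=1 ship[2->3]=1 ship[1->2]=1 ship[0->1]=1 prod=3 -> [29 8 3 1]
Step 12: demand=4,sold=1 ship[2->3]=1 ship[1->2]=1 ship[0->1]=1 prod=3 -> [31 8 3 1]
First stockout at step 5

5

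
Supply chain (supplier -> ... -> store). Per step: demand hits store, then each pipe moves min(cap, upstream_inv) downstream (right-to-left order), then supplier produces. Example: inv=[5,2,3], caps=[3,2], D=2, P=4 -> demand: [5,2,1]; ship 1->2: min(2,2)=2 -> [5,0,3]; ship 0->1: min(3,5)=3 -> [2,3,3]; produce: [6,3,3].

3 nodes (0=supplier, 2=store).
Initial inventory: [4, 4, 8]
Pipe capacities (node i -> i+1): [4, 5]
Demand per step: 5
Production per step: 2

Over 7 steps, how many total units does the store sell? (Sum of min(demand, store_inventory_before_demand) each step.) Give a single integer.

Step 1: sold=5 (running total=5) -> [2 4 7]
Step 2: sold=5 (running total=10) -> [2 2 6]
Step 3: sold=5 (running total=15) -> [2 2 3]
Step 4: sold=3 (running total=18) -> [2 2 2]
Step 5: sold=2 (running total=20) -> [2 2 2]
Step 6: sold=2 (running total=22) -> [2 2 2]
Step 7: sold=2 (running total=24) -> [2 2 2]

Answer: 24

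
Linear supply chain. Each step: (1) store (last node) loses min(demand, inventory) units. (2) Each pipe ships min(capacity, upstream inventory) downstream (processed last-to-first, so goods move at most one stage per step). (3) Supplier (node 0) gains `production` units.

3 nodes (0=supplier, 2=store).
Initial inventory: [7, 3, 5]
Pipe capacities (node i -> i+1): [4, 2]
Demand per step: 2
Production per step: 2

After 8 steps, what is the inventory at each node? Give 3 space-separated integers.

Step 1: demand=2,sold=2 ship[1->2]=2 ship[0->1]=4 prod=2 -> inv=[5 5 5]
Step 2: demand=2,sold=2 ship[1->2]=2 ship[0->1]=4 prod=2 -> inv=[3 7 5]
Step 3: demand=2,sold=2 ship[1->2]=2 ship[0->1]=3 prod=2 -> inv=[2 8 5]
Step 4: demand=2,sold=2 ship[1->2]=2 ship[0->1]=2 prod=2 -> inv=[2 8 5]
Step 5: demand=2,sold=2 ship[1->2]=2 ship[0->1]=2 prod=2 -> inv=[2 8 5]
Step 6: demand=2,sold=2 ship[1->2]=2 ship[0->1]=2 prod=2 -> inv=[2 8 5]
Step 7: demand=2,sold=2 ship[1->2]=2 ship[0->1]=2 prod=2 -> inv=[2 8 5]
Step 8: demand=2,sold=2 ship[1->2]=2 ship[0->1]=2 prod=2 -> inv=[2 8 5]

2 8 5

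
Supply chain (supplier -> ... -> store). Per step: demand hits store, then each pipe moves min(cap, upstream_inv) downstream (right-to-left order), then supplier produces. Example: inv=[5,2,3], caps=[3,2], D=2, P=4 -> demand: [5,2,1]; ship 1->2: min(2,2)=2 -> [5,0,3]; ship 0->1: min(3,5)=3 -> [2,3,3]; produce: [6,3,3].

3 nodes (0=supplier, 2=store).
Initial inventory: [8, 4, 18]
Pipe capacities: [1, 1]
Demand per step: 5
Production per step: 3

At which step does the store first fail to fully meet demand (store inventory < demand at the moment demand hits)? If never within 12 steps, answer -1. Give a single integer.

Step 1: demand=5,sold=5 ship[1->2]=1 ship[0->1]=1 prod=3 -> [10 4 14]
Step 2: demand=5,sold=5 ship[1->2]=1 ship[0->1]=1 prod=3 -> [12 4 10]
Step 3: demand=5,sold=5 ship[1->2]=1 ship[0->1]=1 prod=3 -> [14 4 6]
Step 4: demand=5,sold=5 ship[1->2]=1 ship[0->1]=1 prod=3 -> [16 4 2]
Step 5: demand=5,sold=2 ship[1->2]=1 ship[0->1]=1 prod=3 -> [18 4 1]
Step 6: demand=5,sold=1 ship[1->2]=1 ship[0->1]=1 prod=3 -> [20 4 1]
Step 7: demand=5,sold=1 ship[1->2]=1 ship[0->1]=1 prod=3 -> [22 4 1]
Step 8: demand=5,sold=1 ship[1->2]=1 ship[0->1]=1 prod=3 -> [24 4 1]
Step 9: demand=5,sold=1 ship[1->2]=1 ship[0->1]=1 prod=3 -> [26 4 1]
Step 10: demand=5,sold=1 ship[1->2]=1 ship[0->1]=1 prod=3 -> [28 4 1]
Step 11: demand=5,sold=1 ship[1->2]=1 ship[0->1]=1 prod=3 -> [30 4 1]
Step 12: demand=5,sold=1 ship[1->2]=1 ship[0->1]=1 prod=3 -> [32 4 1]
First stockout at step 5

5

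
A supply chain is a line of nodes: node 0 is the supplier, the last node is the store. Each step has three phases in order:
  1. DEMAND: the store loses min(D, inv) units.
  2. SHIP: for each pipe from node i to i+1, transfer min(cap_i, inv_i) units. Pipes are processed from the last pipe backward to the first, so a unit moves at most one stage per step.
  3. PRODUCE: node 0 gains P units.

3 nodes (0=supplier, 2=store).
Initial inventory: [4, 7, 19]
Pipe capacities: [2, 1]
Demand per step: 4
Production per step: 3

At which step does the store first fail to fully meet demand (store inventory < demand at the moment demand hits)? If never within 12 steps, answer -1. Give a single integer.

Step 1: demand=4,sold=4 ship[1->2]=1 ship[0->1]=2 prod=3 -> [5 8 16]
Step 2: demand=4,sold=4 ship[1->2]=1 ship[0->1]=2 prod=3 -> [6 9 13]
Step 3: demand=4,sold=4 ship[1->2]=1 ship[0->1]=2 prod=3 -> [7 10 10]
Step 4: demand=4,sold=4 ship[1->2]=1 ship[0->1]=2 prod=3 -> [8 11 7]
Step 5: demand=4,sold=4 ship[1->2]=1 ship[0->1]=2 prod=3 -> [9 12 4]
Step 6: demand=4,sold=4 ship[1->2]=1 ship[0->1]=2 prod=3 -> [10 13 1]
Step 7: demand=4,sold=1 ship[1->2]=1 ship[0->1]=2 prod=3 -> [11 14 1]
Step 8: demand=4,sold=1 ship[1->2]=1 ship[0->1]=2 prod=3 -> [12 15 1]
Step 9: demand=4,sold=1 ship[1->2]=1 ship[0->1]=2 prod=3 -> [13 16 1]
Step 10: demand=4,sold=1 ship[1->2]=1 ship[0->1]=2 prod=3 -> [14 17 1]
Step 11: demand=4,sold=1 ship[1->2]=1 ship[0->1]=2 prod=3 -> [15 18 1]
Step 12: demand=4,sold=1 ship[1->2]=1 ship[0->1]=2 prod=3 -> [16 19 1]
First stockout at step 7

7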